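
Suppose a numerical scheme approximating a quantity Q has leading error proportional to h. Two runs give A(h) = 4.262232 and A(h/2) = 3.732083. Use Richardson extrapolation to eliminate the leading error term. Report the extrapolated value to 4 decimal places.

The leading error scales as h; refining by a factor of 2 reduces it by 2^1 = 2.
Extrapolated value = (2·A(h/2) − A(h)) / (2 − 1)
= (2·3.732083 − 4.262232) / 1
= 3.201934 / 1 = 3.201934

3.2019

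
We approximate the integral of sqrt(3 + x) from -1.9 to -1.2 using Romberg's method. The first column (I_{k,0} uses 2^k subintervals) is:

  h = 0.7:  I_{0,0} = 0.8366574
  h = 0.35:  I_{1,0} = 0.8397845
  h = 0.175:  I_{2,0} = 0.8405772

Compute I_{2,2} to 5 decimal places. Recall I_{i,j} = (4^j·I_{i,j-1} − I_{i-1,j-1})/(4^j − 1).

I_{1,1} = (4·0.8397845 − 0.8366574) / 3 = 0.8408269
I_{2,1} = 0.8405772 + (0.8405772 − 0.8397845)/3 = 0.8408414
I_{2,2} = (16·0.8408414 − 0.8408269) / 15 = 0.8408424
(Column j=1 coincides with Simpson's rule on the same nodes.)

0.84084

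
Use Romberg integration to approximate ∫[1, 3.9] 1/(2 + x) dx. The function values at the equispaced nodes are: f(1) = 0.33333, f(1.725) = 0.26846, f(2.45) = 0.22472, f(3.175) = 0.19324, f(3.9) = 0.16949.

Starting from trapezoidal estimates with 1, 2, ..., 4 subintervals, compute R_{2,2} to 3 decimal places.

R_{0,0} (trapezoid, 1 panel, h=2.9000): 0.72909
R_{1,0} (trapezoid, 2 panels, h=1.4500): 0.69039
R_{2,0} (trapezoid, 4 panels, h=0.7250): 0.67993
R_{1,1} = 0.69039 + (0.69039 − 0.72909)/3 = 0.67749
R_{2,1} = 0.67993 + (0.67993 − 0.69039)/3 = 0.67644
R_{2,2} = 0.67644 + (0.67644 − 0.67749)/15 = 0.67637

0.676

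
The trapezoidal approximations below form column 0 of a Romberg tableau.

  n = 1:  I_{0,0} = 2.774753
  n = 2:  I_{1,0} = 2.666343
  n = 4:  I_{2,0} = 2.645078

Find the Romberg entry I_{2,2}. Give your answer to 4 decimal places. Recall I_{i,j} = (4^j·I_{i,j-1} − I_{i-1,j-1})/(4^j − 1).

2.6385

I_{1,1} = (4·2.666343 − 2.774753) / 3 = 2.630206
I_{2,1} = 2.645078 + (2.645078 − 2.666343)/3 = 2.637990
I_{2,2} = 2.637990 + (2.637990 − 2.630206)/15 = 2.638509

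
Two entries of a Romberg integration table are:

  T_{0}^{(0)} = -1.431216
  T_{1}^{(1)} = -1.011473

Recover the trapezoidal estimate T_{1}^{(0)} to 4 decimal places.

From T_{1}^{(1)} = (4·T_{1}^{(0)} − T_{0}^{(0)})/3, solve for T_{1}^{(0)}:
4·T_{1}^{(0)} = 3·(-1.011473) + (-1.431216) = -4.465635
T_{1}^{(0)} = -1.116409

-1.1164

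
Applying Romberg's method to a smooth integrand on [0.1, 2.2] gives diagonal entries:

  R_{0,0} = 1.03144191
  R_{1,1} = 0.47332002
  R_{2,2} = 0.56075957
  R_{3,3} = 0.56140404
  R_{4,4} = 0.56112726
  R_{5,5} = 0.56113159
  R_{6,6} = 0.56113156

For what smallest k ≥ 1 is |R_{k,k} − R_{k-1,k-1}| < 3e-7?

|R_{1,1} − R_{0,0}| = 0.55812189 ≥ 3e-7
|R_{2,2} − R_{1,1}| = 0.08743955 ≥ 3e-7
|R_{3,3} − R_{2,2}| = 0.00064447 ≥ 3e-7
|R_{4,4} − R_{3,3}| = 0.00027678 ≥ 3e-7
|R_{5,5} − R_{4,4}| = 0.00000433 ≥ 3e-7
|R_{6,6} − R_{5,5}| = 0.00000003 < 3e-7

k = 6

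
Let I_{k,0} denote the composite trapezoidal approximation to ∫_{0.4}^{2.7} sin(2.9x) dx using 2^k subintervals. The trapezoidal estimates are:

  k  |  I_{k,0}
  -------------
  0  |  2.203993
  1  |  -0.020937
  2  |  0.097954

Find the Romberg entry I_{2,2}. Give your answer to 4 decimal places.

Richardson extrapolation on the trapezoidal column (denominator 4−1=3):
I_{1,1} = (4·(-0.020937) − 2.203993) / 3 = -0.762580
I_{2,1} = 0.097954 + (0.097954 − (-0.020937))/3 = 0.137584
I_{2,2} = 0.137584 + (0.137584 − (-0.762580))/15 = 0.197595

0.1976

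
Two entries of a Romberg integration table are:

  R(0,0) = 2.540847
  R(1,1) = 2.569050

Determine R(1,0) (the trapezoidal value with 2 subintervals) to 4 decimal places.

2.5620

From R(1,1) = (4·R(1,0) − R(0,0))/3, solve for R(1,0):
4·R(1,0) = 3·2.569050 + 2.540847 = 10.247997
R(1,0) = 2.561999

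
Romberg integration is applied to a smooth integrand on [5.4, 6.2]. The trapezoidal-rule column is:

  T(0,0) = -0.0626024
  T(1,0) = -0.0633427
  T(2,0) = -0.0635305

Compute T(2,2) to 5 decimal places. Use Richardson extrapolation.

Richardson extrapolation on the trapezoidal column (denominator 4−1=3):
T(1,1) = -0.0633427 + (-0.0633427 − (-0.0626024))/3 = -0.0635895
T(2,1) = (4·(-0.0635305) − (-0.0633427)) / 3 = -0.0635931
T(2,2) = (16·(-0.0635931) − (-0.0635895)) / 15 = -0.0635933

-0.06359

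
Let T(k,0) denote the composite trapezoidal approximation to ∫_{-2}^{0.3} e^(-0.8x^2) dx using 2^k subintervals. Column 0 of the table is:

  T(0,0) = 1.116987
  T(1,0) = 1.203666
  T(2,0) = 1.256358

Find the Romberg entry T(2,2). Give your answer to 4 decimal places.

Richardson extrapolation on the trapezoidal column (denominator 4−1=3):
T(1,1) = (4·1.203666 − 1.116987) / 3 = 1.232559
T(2,1) = (4·1.256358 − 1.203666) / 3 = 1.273922
T(2,2) = 1.273922 + (1.273922 − 1.232559)/15 = 1.276680
(Column j=1 coincides with Simpson's rule on the same nodes.)

1.2767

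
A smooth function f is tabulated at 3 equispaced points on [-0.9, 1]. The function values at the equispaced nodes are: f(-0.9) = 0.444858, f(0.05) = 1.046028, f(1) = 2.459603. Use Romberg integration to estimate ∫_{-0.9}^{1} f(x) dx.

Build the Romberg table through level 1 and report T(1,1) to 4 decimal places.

2.2447

T(0,0) (trapezoid, 1 panel, h=1.9000): 2.759238
T(1,0) (trapezoid, 2 panels, h=0.9500): 2.373346
T(1,1) = 2.373346 + (2.373346 − 2.759238)/3 = 2.244715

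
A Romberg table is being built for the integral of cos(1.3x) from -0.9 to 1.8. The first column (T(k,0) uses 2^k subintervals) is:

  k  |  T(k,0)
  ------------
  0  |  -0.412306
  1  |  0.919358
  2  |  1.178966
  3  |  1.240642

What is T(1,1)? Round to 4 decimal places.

T(1,1) = 0.919358 + (0.919358 − (-0.412306))/3 = 1.363246

1.3632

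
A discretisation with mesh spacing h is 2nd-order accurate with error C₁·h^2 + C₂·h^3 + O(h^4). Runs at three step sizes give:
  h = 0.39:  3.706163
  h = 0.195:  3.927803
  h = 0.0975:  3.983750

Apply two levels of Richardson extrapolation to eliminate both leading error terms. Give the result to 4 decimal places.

First eliminate the h^2 term (factor 2^2 = 4):
  B₁ = (4·3.927803 − 3.706163)/3 = 4.001683
  B₂ = (4·3.983750 − 3.927803)/3 = 4.002399
Then eliminate the h^3 term (factor 2^3 = 8):
  (8·4.002399 − 4.001683)/7 = 4.002501

4.0025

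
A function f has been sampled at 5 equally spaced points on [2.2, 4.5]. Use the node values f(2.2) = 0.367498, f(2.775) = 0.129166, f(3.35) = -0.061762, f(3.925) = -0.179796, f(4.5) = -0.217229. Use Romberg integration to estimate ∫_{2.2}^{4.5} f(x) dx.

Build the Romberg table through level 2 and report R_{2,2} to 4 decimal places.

-0.0335

R_{0,0} (trapezoid, 1 panel, h=2.3000): 0.172809
R_{1,0} (trapezoid, 2 panels, h=1.1500): 0.015378
R_{2,0} (trapezoid, 4 panels, h=0.5750): -0.021423
R_{1,1} = 0.015378 + (0.015378 − 0.172809)/3 = -0.037099
R_{2,1} = -0.021423 + (-0.021423 − 0.015378)/3 = -0.033690
R_{2,2} = -0.033690 + (-0.033690 − (-0.037099))/15 = -0.033463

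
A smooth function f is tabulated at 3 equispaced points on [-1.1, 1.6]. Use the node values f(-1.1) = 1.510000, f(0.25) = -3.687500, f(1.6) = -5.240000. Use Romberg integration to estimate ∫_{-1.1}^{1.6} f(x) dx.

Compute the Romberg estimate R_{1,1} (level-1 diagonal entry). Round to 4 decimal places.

-8.3160

R_{0,0} (trapezoid, 1 panel, h=2.7000): -5.035500
R_{1,0} (trapezoid, 2 panels, h=1.3500): -7.495875
R_{1,1} = -7.495875 + (-7.495875 − (-5.035500))/3 = -8.316000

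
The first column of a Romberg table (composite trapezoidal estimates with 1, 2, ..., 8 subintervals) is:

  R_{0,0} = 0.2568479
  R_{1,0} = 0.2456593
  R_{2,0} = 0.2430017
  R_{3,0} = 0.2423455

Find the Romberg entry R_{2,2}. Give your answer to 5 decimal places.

0.24213

R_{1,1} = 0.2456593 + (0.2456593 − 0.2568479)/3 = 0.2419298
R_{2,1} = 0.2430017 + (0.2430017 − 0.2456593)/3 = 0.2421158
R_{2,2} = (16·0.2421158 − 0.2419298) / 15 = 0.2421282
(Column j=1 coincides with Simpson's rule on the same nodes.)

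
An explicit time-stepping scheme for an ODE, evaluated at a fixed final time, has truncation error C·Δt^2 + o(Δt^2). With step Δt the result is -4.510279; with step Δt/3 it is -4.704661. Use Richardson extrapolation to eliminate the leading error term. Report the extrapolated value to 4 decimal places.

The leading error scales as Δt^2; refining by a factor of 3 reduces it by 3^2 = 9.
Extrapolated value = (9·A(Δt/3) − A(Δt)) / (9 − 1)
= (9·(-4.704661) − (-4.510279)) / 8
= -37.831670 / 8 = -4.728959

-4.7290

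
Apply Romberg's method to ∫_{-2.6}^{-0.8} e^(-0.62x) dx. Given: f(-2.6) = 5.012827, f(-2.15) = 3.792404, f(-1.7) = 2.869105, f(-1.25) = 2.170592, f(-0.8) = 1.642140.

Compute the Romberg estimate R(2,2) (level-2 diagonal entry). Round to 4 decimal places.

5.4366

R(0,0) (trapezoid, 1 panel, h=1.8000): 5.989470
R(1,0) (trapezoid, 2 panels, h=0.9000): 5.576930
R(2,0) (trapezoid, 4 panels, h=0.4500): 5.471813
R(1,1) = 5.576930 + (5.576930 − 5.989470)/3 = 5.439417
R(2,1) = 5.471813 + (5.471813 − 5.576930)/3 = 5.436774
R(2,2) = 5.436774 + (5.436774 − 5.439417)/15 = 5.436598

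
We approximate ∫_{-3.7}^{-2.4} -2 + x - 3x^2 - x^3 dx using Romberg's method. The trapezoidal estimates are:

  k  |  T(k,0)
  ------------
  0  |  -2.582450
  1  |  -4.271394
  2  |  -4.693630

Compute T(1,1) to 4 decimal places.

T(1,1) = (4·(-4.271394) − (-2.582450)) / 3 = -4.834375

-4.8344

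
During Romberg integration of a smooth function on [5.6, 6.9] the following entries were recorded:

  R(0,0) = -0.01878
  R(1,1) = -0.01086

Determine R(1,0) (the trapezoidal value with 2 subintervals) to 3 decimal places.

-0.013

From R(1,1) = (4·R(1,0) − R(0,0))/3, solve for R(1,0):
4·R(1,0) = 3·(-0.01086) + (-0.01878) = -0.05136
R(1,0) = -0.01284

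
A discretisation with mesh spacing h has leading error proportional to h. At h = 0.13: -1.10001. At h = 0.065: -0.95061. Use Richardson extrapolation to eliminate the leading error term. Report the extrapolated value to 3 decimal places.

-0.801

The leading error scales as h; refining by a factor of 2 reduces it by 2^1 = 2.
Extrapolated value = (2·A(h/2) − A(h)) / (2 − 1)
= (2·(-0.95061) − (-1.10001)) / 1
= -0.80121 / 1 = -0.80121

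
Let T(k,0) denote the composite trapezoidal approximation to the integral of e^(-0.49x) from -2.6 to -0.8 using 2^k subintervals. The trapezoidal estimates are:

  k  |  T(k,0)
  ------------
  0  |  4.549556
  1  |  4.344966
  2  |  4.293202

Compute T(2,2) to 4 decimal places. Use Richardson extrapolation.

Richardson extrapolation on the trapezoidal column (denominator 4−1=3):
T(1,1) = 4.344966 + (4.344966 − 4.549556)/3 = 4.276769
T(2,1) = 4.293202 + (4.293202 − 4.344966)/3 = 4.275947
T(2,2) = 4.275947 + (4.275947 − 4.276769)/15 = 4.275892

4.2759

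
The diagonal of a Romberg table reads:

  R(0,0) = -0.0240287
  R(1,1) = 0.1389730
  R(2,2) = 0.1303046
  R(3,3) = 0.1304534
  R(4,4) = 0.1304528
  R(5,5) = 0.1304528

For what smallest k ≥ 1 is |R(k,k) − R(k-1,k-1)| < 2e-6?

|R(1,1) − R(0,0)| = 0.1630017 ≥ 2e-6
|R(2,2) − R(1,1)| = 0.0086684 ≥ 2e-6
|R(3,3) − R(2,2)| = 0.0001488 ≥ 2e-6
|R(4,4) − R(3,3)| = 0.0000006 < 2e-6

k = 4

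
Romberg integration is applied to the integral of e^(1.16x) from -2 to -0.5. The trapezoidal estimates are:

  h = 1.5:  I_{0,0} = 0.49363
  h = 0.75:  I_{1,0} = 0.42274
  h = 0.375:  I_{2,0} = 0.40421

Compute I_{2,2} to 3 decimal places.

0.398

Richardson extrapolation on the trapezoidal column (denominator 4−1=3):
I_{1,1} = 0.42274 + (0.42274 − 0.49363)/3 = 0.39911
I_{2,1} = (4·0.40421 − 0.42274) / 3 = 0.39803
I_{2,2} = 0.39803 + (0.39803 − 0.39911)/15 = 0.39796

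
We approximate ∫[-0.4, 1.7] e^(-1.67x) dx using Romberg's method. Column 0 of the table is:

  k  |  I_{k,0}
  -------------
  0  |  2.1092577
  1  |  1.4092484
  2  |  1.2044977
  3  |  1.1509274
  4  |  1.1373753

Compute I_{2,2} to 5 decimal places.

I_{1,1} = 1.4092484 + (1.4092484 − 2.1092577)/3 = 1.1759120
I_{2,1} = (4·1.2044977 − 1.4092484) / 3 = 1.1362475
I_{2,2} = 1.1362475 + (1.1362475 − 1.1759120)/15 = 1.1336032

1.13360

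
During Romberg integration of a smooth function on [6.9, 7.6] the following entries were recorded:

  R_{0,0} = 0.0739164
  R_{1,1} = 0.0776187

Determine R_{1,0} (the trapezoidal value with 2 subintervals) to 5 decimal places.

0.07669

From R_{1,1} = (4·R_{1,0} − R_{0,0})/3, solve for R_{1,0}:
4·R_{1,0} = 3·0.0776187 + 0.0739164 = 0.3067725
R_{1,0} = 0.0766931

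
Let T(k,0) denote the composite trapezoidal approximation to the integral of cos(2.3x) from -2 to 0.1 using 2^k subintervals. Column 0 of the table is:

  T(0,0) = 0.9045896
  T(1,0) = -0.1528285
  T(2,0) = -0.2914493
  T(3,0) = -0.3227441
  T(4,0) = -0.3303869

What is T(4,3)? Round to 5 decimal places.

-0.33292

Richardson extrapolation on the trapezoidal column (denominator 4−1=3):
T(2,1) = -0.2914493 + (-0.2914493 − (-0.1528285))/3 = -0.3376562
T(3,1) = (4·(-0.3227441) − (-0.2914493)) / 3 = -0.3331757
T(4,1) = -0.3303869 + (-0.3303869 − (-0.3227441))/3 = -0.3329345
T(3,2) = (16·(-0.3331757) − (-0.3376562)) / 15 = -0.3328770
T(4,2) = (16·(-0.3329345) − (-0.3331757)) / 15 = -0.3329184
T(4,3) = (64·(-0.3329184) − (-0.3328770)) / 63 = -0.3329191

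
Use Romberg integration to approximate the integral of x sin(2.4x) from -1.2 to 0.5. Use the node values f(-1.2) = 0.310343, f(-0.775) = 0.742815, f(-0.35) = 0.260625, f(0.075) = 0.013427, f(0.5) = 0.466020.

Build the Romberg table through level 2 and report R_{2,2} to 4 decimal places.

R_{0,0} (trapezoid, 1 panel, h=1.7000): 0.659909
R_{1,0} (trapezoid, 2 panels, h=0.8500): 0.551486
R_{2,0} (trapezoid, 4 panels, h=0.4250): 0.597146
R_{1,1} = 0.551486 + (0.551486 − 0.659909)/3 = 0.515345
R_{2,1} = 0.597146 + (0.597146 − 0.551486)/3 = 0.612366
R_{2,2} = 0.612366 + (0.612366 − 0.515345)/15 = 0.618834

0.6188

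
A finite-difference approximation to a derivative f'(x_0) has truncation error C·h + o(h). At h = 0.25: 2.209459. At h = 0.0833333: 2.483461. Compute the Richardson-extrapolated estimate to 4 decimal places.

2.6205

The leading error scales as h; refining by a factor of 3 reduces it by 3^1 = 3.
Extrapolated value = (3·A(h/3) − A(h)) / (3 − 1)
= (3·2.483461 − 2.209459) / 2
= 5.240924 / 2 = 2.620462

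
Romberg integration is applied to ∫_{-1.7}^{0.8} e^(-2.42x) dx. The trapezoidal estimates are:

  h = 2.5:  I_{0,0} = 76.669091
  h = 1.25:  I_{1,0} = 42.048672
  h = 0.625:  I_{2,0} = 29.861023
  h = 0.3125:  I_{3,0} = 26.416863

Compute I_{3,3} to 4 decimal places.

Richardson extrapolation on the trapezoidal column (denominator 4−1=3):
I_{1,1} = (4·42.048672 − 76.669091) / 3 = 30.508532
I_{2,1} = (4·29.861023 − 42.048672) / 3 = 25.798473
I_{3,1} = 26.416863 + (26.416863 − 29.861023)/3 = 25.268810
I_{2,2} = 25.798473 + (25.798473 − 30.508532)/15 = 25.484469
I_{3,2} = 25.268810 + (25.268810 − 25.798473)/15 = 25.233499
I_{3,3} = (64·25.233499 − 25.484469) / 63 = 25.229515

25.2295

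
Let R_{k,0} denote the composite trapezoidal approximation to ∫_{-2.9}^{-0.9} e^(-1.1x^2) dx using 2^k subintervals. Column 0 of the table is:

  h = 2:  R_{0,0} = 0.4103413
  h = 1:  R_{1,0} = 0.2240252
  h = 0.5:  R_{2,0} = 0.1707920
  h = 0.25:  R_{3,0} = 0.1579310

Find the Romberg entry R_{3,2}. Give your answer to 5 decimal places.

0.15368

R_{2,1} = 0.1707920 + (0.1707920 − 0.2240252)/3 = 0.1530476
R_{3,1} = (4·0.1579310 − 0.1707920) / 3 = 0.1536440
R_{3,2} = 0.1536440 + (0.1536440 − 0.1530476)/15 = 0.1536838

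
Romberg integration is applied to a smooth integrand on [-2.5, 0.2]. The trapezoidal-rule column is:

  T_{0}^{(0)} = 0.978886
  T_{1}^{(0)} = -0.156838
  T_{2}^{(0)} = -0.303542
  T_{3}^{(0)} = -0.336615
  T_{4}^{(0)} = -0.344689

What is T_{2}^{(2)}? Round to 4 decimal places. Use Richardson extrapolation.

-0.3402

T_{1}^{(1)} = -0.156838 + (-0.156838 − 0.978886)/3 = -0.535413
T_{2}^{(1)} = (4·(-0.303542) − (-0.156838)) / 3 = -0.352443
T_{2}^{(2)} = (16·(-0.352443) − (-0.535413)) / 15 = -0.340245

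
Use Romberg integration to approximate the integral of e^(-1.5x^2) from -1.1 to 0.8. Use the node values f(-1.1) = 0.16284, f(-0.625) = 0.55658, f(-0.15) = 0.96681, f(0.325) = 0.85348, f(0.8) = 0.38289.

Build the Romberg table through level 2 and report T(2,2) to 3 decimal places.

T(0,0) (trapezoid, 1 panel, h=1.9000): 0.51844
T(1,0) (trapezoid, 2 panels, h=0.9500): 1.17769
T(2,0) (trapezoid, 4 panels, h=0.4750): 1.25862
T(1,1) = 1.17769 + (1.17769 − 0.51844)/3 = 1.39744
T(2,1) = 1.25862 + (1.25862 − 1.17769)/3 = 1.28560
T(2,2) = 1.28560 + (1.28560 − 1.39744)/15 = 1.27814

1.278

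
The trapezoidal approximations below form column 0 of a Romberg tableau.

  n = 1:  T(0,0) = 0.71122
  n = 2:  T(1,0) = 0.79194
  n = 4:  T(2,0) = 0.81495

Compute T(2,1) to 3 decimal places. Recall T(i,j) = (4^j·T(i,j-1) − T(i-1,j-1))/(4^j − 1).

Richardson extrapolation on the trapezoidal column (denominator 4−1=3):
T(2,1) = 0.81495 + (0.81495 − 0.79194)/3 = 0.82262

0.823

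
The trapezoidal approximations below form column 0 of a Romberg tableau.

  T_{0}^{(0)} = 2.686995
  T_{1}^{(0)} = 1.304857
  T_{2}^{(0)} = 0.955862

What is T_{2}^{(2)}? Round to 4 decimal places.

T_{1}^{(1)} = 1.304857 + (1.304857 − 2.686995)/3 = 0.844144
T_{2}^{(1)} = (4·0.955862 − 1.304857) / 3 = 0.839530
T_{2}^{(2)} = 0.839530 + (0.839530 − 0.844144)/15 = 0.839222
(Column j=1 coincides with Simpson's rule on the same nodes.)

0.8392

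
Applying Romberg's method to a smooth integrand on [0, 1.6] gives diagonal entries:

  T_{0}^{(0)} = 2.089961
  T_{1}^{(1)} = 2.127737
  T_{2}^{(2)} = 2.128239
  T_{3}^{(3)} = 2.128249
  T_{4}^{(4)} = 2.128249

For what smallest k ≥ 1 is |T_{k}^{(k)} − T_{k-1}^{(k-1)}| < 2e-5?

|T_{1}^{(1)} − T_{0}^{(0)}| = 0.037776 ≥ 2e-5
|T_{2}^{(2)} − T_{1}^{(1)}| = 0.000502 ≥ 2e-5
|T_{3}^{(3)} − T_{2}^{(2)}| = 0.000010 < 2e-5

k = 3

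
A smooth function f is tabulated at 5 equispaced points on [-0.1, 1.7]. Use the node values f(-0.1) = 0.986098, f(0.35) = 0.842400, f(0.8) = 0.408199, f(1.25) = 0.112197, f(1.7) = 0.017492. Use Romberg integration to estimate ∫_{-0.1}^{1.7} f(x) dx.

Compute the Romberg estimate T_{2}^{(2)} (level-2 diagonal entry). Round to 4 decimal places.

T_{0}^{(0)} (trapezoid, 1 panel, h=1.8000): 0.903231
T_{1}^{(0)} (trapezoid, 2 panels, h=0.9000): 0.818995
T_{2}^{(0)} (trapezoid, 4 panels, h=0.4500): 0.839066
T_{1}^{(1)} = 0.818995 + (0.818995 − 0.903231)/3 = 0.790916
T_{2}^{(1)} = 0.839066 + (0.839066 − 0.818995)/3 = 0.845756
T_{2}^{(2)} = 0.845756 + (0.845756 − 0.790916)/15 = 0.849412

0.8494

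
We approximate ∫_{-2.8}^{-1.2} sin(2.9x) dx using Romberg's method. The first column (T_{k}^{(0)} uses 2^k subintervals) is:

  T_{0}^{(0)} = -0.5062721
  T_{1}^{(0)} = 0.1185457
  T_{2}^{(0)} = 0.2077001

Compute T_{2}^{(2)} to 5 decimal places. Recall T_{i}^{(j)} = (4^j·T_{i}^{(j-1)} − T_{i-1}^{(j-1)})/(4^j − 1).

Richardson extrapolation on the trapezoidal column (denominator 4−1=3):
T_{1}^{(1)} = (4·0.1185457 − (-0.5062721)) / 3 = 0.3268183
T_{2}^{(1)} = 0.2077001 + (0.2077001 − 0.1185457)/3 = 0.2374182
T_{2}^{(2)} = 0.2374182 + (0.2374182 − 0.3268183)/15 = 0.2314582

0.23146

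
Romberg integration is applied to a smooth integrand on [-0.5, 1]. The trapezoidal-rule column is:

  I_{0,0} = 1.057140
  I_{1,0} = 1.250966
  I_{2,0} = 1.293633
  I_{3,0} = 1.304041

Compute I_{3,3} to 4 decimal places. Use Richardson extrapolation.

Richardson extrapolation on the trapezoidal column (denominator 4−1=3):
I_{1,1} = (4·1.250966 − 1.057140) / 3 = 1.315575
I_{2,1} = 1.293633 + (1.293633 − 1.250966)/3 = 1.307855
I_{3,1} = (4·1.304041 − 1.293633) / 3 = 1.307510
I_{2,2} = 1.307855 + (1.307855 − 1.315575)/15 = 1.307340
I_{3,2} = 1.307510 + (1.307510 − 1.307855)/15 = 1.307487
I_{3,3} = (64·1.307487 − 1.307340) / 63 = 1.307489

1.3075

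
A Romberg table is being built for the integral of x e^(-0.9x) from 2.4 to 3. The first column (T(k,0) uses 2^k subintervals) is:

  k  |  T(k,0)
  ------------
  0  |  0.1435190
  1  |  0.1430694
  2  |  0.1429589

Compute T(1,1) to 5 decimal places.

0.14292

Richardson extrapolation on the trapezoidal column (denominator 4−1=3):
T(1,1) = (4·0.1430694 − 0.1435190) / 3 = 0.1429195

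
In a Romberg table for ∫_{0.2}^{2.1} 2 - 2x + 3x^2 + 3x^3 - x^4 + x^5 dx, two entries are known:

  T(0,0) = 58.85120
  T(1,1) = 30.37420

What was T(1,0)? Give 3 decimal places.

From T(1,1) = (4·T(1,0) − T(0,0))/3, solve for T(1,0):
4·T(1,0) = 3·30.37420 + 58.85120 = 149.97380
T(1,0) = 37.49345

37.493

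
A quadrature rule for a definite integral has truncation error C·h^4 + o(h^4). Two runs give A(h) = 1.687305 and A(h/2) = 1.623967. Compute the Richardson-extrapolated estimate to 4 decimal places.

The leading error scales as h^4; refining by a factor of 2 reduces it by 2^4 = 16.
Extrapolated value = (16·A(h/2) − A(h)) / (16 − 1)
= (16·1.623967 − 1.687305) / 15
= 24.296167 / 15 = 1.619744

1.6197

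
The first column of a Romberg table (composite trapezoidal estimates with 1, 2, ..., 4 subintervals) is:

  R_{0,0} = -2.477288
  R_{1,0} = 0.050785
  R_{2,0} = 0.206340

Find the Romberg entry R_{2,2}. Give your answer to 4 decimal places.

0.2158

Richardson extrapolation on the trapezoidal column (denominator 4−1=3):
R_{1,1} = (4·0.050785 − (-2.477288)) / 3 = 0.893476
R_{2,1} = (4·0.206340 − 0.050785) / 3 = 0.258192
R_{2,2} = 0.258192 + (0.258192 − 0.893476)/15 = 0.215840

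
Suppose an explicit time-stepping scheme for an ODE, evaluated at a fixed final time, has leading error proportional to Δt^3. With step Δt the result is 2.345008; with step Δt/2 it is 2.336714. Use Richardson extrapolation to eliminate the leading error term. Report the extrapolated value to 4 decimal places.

The leading error scales as Δt^3; refining by a factor of 2 reduces it by 2^3 = 8.
Extrapolated value = (8·A(Δt/2) − A(Δt)) / (8 − 1)
= (8·2.336714 − 2.345008) / 7
= 16.348704 / 7 = 2.335529

2.3355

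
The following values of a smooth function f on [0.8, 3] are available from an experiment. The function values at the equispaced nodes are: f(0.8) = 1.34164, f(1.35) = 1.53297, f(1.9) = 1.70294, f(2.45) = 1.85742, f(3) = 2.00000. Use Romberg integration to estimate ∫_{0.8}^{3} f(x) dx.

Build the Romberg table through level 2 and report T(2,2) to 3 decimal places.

3.723

T(0,0) (trapezoid, 1 panel, h=2.2000): 3.67580
T(1,0) (trapezoid, 2 panels, h=1.1000): 3.71114
T(2,0) (trapezoid, 4 panels, h=0.5500): 3.72028
T(1,1) = 3.71114 + (3.71114 − 3.67580)/3 = 3.72292
T(2,1) = 3.72028 + (3.72028 − 3.71114)/3 = 3.72333
T(2,2) = 3.72333 + (3.72333 − 3.72292)/15 = 3.72336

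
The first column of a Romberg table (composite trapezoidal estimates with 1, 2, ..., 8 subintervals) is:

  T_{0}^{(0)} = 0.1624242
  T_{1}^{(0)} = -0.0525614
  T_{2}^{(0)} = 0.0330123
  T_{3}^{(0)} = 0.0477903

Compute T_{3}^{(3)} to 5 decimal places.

Richardson extrapolation on the trapezoidal column (denominator 4−1=3):
T_{1}^{(1)} = -0.0525614 + (-0.0525614 − 0.1624242)/3 = -0.1242233
T_{2}^{(1)} = (4·0.0330123 − (-0.0525614)) / 3 = 0.0615369
T_{3}^{(1)} = 0.0477903 + (0.0477903 − 0.0330123)/3 = 0.0527163
T_{2}^{(2)} = (16·0.0615369 − (-0.1242233)) / 15 = 0.0739209
T_{3}^{(2)} = 0.0527163 + (0.0527163 − 0.0615369)/15 = 0.0521283
T_{3}^{(3)} = 0.0521283 + (0.0521283 − 0.0739209)/63 = 0.0517824

0.05178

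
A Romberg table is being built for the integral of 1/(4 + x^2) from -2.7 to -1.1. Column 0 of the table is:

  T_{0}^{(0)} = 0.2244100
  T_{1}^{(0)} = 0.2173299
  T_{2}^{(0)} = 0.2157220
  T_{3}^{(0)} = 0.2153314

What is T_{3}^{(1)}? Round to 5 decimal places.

0.21520

T_{3}^{(1)} = (4·0.2153314 − 0.2157220) / 3 = 0.2152012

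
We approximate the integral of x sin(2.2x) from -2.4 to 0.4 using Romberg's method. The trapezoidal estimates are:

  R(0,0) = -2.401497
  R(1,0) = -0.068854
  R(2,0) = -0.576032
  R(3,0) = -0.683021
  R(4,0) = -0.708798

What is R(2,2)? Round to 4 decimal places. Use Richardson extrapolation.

-0.8420

Richardson extrapolation on the trapezoidal column (denominator 4−1=3):
R(1,1) = (4·(-0.068854) − (-2.401497)) / 3 = 0.708694
R(2,1) = -0.576032 + (-0.576032 − (-0.068854))/3 = -0.745091
R(2,2) = -0.745091 + (-0.745091 − 0.708694)/15 = -0.842010
(Column j=1 coincides with Simpson's rule on the same nodes.)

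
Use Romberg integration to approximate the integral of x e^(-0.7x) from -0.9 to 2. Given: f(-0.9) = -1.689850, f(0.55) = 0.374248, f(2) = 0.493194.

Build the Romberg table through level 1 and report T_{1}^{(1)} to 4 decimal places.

0.1452

T_{0}^{(0)} (trapezoid, 1 panel, h=2.9000): -1.735151
T_{1}^{(0)} (trapezoid, 2 panels, h=1.4500): -0.324916
T_{1}^{(1)} = -0.324916 + (-0.324916 − (-1.735151))/3 = 0.145162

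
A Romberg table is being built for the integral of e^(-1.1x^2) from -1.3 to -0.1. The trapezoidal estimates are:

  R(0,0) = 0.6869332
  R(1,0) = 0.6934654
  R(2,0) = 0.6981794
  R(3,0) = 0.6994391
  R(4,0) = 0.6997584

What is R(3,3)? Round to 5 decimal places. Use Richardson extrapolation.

Richardson extrapolation on the trapezoidal column (denominator 4−1=3):
R(1,1) = (4·0.6934654 − 0.6869332) / 3 = 0.6956428
R(2,1) = 0.6981794 + (0.6981794 − 0.6934654)/3 = 0.6997507
R(3,1) = (4·0.6994391 − 0.6981794) / 3 = 0.6998590
R(2,2) = (16·0.6997507 − 0.6956428) / 15 = 0.7000246
R(3,2) = (16·0.6998590 − 0.6997507) / 15 = 0.6998662
R(3,3) = 0.6998662 + (0.6998662 − 0.7000246)/63 = 0.6998637

0.69986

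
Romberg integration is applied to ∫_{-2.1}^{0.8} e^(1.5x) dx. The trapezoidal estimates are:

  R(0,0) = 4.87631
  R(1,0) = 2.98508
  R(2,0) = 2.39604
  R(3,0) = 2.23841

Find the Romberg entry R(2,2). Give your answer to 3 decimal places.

Richardson extrapolation on the trapezoidal column (denominator 4−1=3):
R(1,1) = (4·2.98508 − 4.87631) / 3 = 2.35467
R(2,1) = 2.39604 + (2.39604 − 2.98508)/3 = 2.19969
R(2,2) = (16·2.19969 − 2.35467) / 15 = 2.18936

2.189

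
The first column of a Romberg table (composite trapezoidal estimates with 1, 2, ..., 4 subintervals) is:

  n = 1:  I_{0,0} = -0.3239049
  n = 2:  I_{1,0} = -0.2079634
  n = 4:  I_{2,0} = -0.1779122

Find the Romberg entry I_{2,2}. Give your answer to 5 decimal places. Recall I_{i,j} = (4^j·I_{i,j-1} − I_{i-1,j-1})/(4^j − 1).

-0.16780

I_{1,1} = -0.2079634 + (-0.2079634 − (-0.3239049))/3 = -0.1693162
I_{2,1} = (4·(-0.1779122) − (-0.2079634)) / 3 = -0.1678951
I_{2,2} = (16·(-0.1678951) − (-0.1693162)) / 15 = -0.1678004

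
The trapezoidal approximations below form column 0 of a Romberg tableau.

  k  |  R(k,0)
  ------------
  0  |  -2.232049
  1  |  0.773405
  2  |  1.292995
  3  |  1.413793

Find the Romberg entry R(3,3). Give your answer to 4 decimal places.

R(1,1) = (4·0.773405 − (-2.232049)) / 3 = 1.775223
R(2,1) = 1.292995 + (1.292995 − 0.773405)/3 = 1.466192
R(3,1) = (4·1.413793 − 1.292995) / 3 = 1.454059
R(2,2) = 1.466192 + (1.466192 − 1.775223)/15 = 1.445590
R(3,2) = (16·1.454059 − 1.466192) / 15 = 1.453250
R(3,3) = (64·1.453250 − 1.445590) / 63 = 1.453372

1.4534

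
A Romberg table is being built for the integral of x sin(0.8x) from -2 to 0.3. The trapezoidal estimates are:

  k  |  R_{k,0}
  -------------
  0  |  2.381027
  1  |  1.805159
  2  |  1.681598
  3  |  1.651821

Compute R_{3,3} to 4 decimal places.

Richardson extrapolation on the trapezoidal column (denominator 4−1=3):
R_{1,1} = (4·1.805159 − 2.381027) / 3 = 1.613203
R_{2,1} = 1.681598 + (1.681598 − 1.805159)/3 = 1.640411
R_{3,1} = 1.651821 + (1.651821 − 1.681598)/3 = 1.641895
R_{2,2} = 1.640411 + (1.640411 − 1.613203)/15 = 1.642225
R_{3,2} = 1.641895 + (1.641895 − 1.640411)/15 = 1.641994
R_{3,3} = (64·1.641994 − 1.642225) / 63 = 1.641990

1.6420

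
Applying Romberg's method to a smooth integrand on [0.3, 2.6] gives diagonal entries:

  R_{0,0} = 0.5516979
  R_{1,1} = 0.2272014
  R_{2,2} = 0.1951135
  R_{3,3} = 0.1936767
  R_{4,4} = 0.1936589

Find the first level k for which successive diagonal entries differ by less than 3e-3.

|R_{1,1} − R_{0,0}| = 0.3244965 ≥ 3e-3
|R_{2,2} − R_{1,1}| = 0.0320879 ≥ 3e-3
|R_{3,3} − R_{2,2}| = 0.0014368 < 3e-3

k = 3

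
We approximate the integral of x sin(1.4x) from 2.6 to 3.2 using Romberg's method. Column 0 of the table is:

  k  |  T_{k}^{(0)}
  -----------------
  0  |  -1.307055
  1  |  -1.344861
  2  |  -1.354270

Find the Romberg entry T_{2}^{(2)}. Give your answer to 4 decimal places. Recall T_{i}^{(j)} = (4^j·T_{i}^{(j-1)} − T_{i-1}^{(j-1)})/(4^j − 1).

-1.3574

Richardson extrapolation on the trapezoidal column (denominator 4−1=3):
T_{1}^{(1)} = (4·(-1.344861) − (-1.307055)) / 3 = -1.357463
T_{2}^{(1)} = -1.354270 + (-1.354270 − (-1.344861))/3 = -1.357406
T_{2}^{(2)} = (16·(-1.357406) − (-1.357463)) / 15 = -1.357402
(Column j=1 coincides with Simpson's rule on the same nodes.)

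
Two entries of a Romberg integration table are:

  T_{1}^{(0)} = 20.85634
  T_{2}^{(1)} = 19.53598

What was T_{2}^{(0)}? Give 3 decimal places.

From T_{2}^{(1)} = (4·T_{2}^{(0)} − T_{1}^{(0)})/3, solve for T_{2}^{(0)}:
4·T_{2}^{(0)} = 3·19.53598 + 20.85634 = 79.46428
T_{2}^{(0)} = 19.86607

19.866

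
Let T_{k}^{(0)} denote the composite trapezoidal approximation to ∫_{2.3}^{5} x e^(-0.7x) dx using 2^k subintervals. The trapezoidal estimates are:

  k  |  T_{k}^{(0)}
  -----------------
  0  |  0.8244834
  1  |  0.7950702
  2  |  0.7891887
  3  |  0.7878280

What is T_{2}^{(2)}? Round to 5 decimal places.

T_{1}^{(1)} = (4·0.7950702 − 0.8244834) / 3 = 0.7852658
T_{2}^{(1)} = 0.7891887 + (0.7891887 − 0.7950702)/3 = 0.7872282
T_{2}^{(2)} = (16·0.7872282 − 0.7852658) / 15 = 0.7873590
(Column j=1 coincides with Simpson's rule on the same nodes.)

0.78736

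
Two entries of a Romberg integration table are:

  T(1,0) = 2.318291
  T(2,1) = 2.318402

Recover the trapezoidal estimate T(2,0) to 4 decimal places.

From T(2,1) = (4·T(2,0) − T(1,0))/3, solve for T(2,0):
4·T(2,0) = 3·2.318402 + 2.318291 = 9.273497
T(2,0) = 2.318374

2.3184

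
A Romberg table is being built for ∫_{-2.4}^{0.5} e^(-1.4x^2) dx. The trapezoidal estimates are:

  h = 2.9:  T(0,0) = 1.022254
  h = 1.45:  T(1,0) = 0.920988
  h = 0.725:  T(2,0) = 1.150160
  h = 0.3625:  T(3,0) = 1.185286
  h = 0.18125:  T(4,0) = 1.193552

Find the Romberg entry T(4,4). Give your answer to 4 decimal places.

Richardson extrapolation on the trapezoidal column (denominator 4−1=3):
T(1,1) = (4·0.920988 − 1.022254) / 3 = 0.887233
T(2,1) = (4·1.150160 − 0.920988) / 3 = 1.226551
T(3,1) = (4·1.185286 − 1.150160) / 3 = 1.196995
T(4,1) = 1.193552 + (1.193552 − 1.185286)/3 = 1.196307
T(2,2) = (16·1.226551 − 0.887233) / 15 = 1.249172
T(3,2) = 1.196995 + (1.196995 − 1.226551)/15 = 1.195025
T(4,2) = (16·1.196307 − 1.196995) / 15 = 1.196261
T(3,3) = (64·1.195025 − 1.249172) / 63 = 1.194166
T(4,3) = 1.196261 + (1.196261 − 1.195025)/63 = 1.196281
T(4,4) = (256·1.196281 − 1.194166) / 255 = 1.196289

1.1963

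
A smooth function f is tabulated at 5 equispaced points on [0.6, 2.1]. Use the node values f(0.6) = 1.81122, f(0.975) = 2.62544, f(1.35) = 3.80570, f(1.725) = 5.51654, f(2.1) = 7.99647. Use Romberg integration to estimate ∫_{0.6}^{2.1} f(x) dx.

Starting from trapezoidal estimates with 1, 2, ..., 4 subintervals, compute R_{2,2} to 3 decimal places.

R_{0,0} (trapezoid, 1 panel, h=1.5000): 7.35577
R_{1,0} (trapezoid, 2 panels, h=0.7500): 6.53216
R_{2,0} (trapezoid, 4 panels, h=0.3750): 6.31932
R_{1,1} = 6.53216 + (6.53216 − 7.35577)/3 = 6.25762
R_{2,1} = 6.31932 + (6.31932 − 6.53216)/3 = 6.24837
R_{2,2} = 6.24837 + (6.24837 − 6.25762)/15 = 6.24775

6.248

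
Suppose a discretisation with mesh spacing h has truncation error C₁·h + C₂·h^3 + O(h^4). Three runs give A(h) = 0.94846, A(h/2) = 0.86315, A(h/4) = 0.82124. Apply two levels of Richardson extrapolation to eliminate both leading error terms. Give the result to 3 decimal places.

First eliminate the h term (factor 2^1 = 2):
  B₁ = (2·0.86315 − 0.94846)/1 = 0.77784
  B₂ = (2·0.82124 − 0.86315)/1 = 0.77933
Then eliminate the h^3 term (factor 2^3 = 8):
  (8·0.77933 − 0.77784)/7 = 0.77954

0.780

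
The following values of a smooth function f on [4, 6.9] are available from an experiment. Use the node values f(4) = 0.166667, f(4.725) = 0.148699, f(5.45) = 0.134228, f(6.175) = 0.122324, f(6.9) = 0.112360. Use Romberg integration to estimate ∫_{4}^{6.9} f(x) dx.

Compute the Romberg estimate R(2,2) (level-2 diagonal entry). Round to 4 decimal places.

0.3943

R(0,0) (trapezoid, 1 panel, h=2.9000): 0.404589
R(1,0) (trapezoid, 2 panels, h=1.4500): 0.396925
R(2,0) (trapezoid, 4 panels, h=0.7250): 0.394954
R(1,1) = 0.396925 + (0.396925 − 0.404589)/3 = 0.394370
R(2,1) = 0.394954 + (0.394954 − 0.396925)/3 = 0.394297
R(2,2) = 0.394297 + (0.394297 − 0.394370)/15 = 0.394292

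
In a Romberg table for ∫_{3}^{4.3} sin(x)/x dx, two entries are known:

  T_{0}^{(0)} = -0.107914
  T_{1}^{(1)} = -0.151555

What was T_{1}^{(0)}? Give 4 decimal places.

From T_{1}^{(1)} = (4·T_{1}^{(0)} − T_{0}^{(0)})/3, solve for T_{1}^{(0)}:
4·T_{1}^{(0)} = 3·(-0.151555) + (-0.107914) = -0.562579
T_{1}^{(0)} = -0.140645

-0.1406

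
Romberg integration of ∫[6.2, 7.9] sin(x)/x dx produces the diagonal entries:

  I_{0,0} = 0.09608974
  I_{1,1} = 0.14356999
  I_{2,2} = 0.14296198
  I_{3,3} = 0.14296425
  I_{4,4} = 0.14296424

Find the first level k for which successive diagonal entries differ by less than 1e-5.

|I_{1,1} − I_{0,0}| = 0.04748025 ≥ 1e-5
|I_{2,2} − I_{1,1}| = 0.00060801 ≥ 1e-5
|I_{3,3} − I_{2,2}| = 0.00000227 < 1e-5

k = 3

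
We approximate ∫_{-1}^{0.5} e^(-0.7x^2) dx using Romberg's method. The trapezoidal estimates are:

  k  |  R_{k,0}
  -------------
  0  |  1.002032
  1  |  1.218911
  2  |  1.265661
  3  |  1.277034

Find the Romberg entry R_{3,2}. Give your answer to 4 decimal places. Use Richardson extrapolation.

R_{2,1} = (4·1.265661 − 1.218911) / 3 = 1.281244
R_{3,1} = 1.277034 + (1.277034 − 1.265661)/3 = 1.280825
R_{3,2} = (16·1.280825 − 1.281244) / 15 = 1.280797

1.2808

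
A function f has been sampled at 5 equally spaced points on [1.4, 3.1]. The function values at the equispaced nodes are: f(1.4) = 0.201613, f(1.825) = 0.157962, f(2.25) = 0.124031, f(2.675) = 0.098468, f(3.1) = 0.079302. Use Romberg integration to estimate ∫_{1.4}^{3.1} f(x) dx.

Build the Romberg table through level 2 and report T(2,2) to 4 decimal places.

0.2203

T(0,0) (trapezoid, 1 panel, h=1.7000): 0.238778
T(1,0) (trapezoid, 2 panels, h=0.8500): 0.224815
T(2,0) (trapezoid, 4 panels, h=0.4250): 0.221390
T(1,1) = 0.224815 + (0.224815 − 0.238778)/3 = 0.220161
T(2,1) = 0.221390 + (0.221390 − 0.224815)/3 = 0.220248
T(2,2) = 0.220248 + (0.220248 − 0.220161)/15 = 0.220254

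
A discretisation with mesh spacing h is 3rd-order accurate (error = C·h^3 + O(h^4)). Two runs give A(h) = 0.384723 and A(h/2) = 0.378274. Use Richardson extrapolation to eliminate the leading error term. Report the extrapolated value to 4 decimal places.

The leading error scales as h^3; refining by a factor of 2 reduces it by 2^3 = 8.
Extrapolated value = (8·A(h/2) − A(h)) / (8 − 1)
= (8·0.378274 − 0.384723) / 7
= 2.641469 / 7 = 0.377353

0.3774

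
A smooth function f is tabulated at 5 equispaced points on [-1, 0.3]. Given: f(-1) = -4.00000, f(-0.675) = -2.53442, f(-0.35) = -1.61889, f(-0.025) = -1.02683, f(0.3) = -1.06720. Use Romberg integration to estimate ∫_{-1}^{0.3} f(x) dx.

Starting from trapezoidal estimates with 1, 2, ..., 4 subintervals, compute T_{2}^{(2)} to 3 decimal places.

-2.439

T_{0}^{(0)} (trapezoid, 1 panel, h=1.3000): -3.29368
T_{1}^{(0)} (trapezoid, 2 panels, h=0.6500): -2.69912
T_{2}^{(0)} (trapezoid, 4 panels, h=0.3250): -2.50697
T_{1}^{(1)} = -2.69912 + (-2.69912 − (-3.29368))/3 = -2.50093
T_{2}^{(1)} = -2.50697 + (-2.50697 − (-2.69912))/3 = -2.44292
T_{2}^{(2)} = -2.44292 + (-2.44292 − (-2.50093))/15 = -2.43905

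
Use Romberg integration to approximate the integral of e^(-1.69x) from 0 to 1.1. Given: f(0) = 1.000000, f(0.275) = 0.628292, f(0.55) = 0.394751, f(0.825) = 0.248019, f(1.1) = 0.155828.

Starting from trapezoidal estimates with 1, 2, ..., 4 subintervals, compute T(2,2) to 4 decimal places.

T(0,0) (trapezoid, 1 panel, h=1.1000): 0.635705
T(1,0) (trapezoid, 2 panels, h=0.5500): 0.534966
T(2,0) (trapezoid, 4 panels, h=0.2750): 0.508468
T(1,1) = 0.534966 + (0.534966 − 0.635705)/3 = 0.501386
T(2,1) = 0.508468 + (0.508468 − 0.534966)/3 = 0.499635
T(2,2) = 0.499635 + (0.499635 − 0.501386)/15 = 0.499518

0.4995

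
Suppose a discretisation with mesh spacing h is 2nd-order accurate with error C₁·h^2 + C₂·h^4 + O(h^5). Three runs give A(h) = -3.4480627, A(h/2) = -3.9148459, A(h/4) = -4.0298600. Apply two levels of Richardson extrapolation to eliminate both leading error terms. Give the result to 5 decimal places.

-4.06805

First eliminate the h^2 term (factor 2^2 = 4):
  B₁ = (4·(-3.9148459) − (-3.4480627))/3 = -4.0704403
  B₂ = (4·(-4.0298600) − (-3.9148459))/3 = -4.0681980
Then eliminate the h^4 term (factor 2^4 = 16):
  (16·(-4.0681980) − (-4.0704403))/15 = -4.0680485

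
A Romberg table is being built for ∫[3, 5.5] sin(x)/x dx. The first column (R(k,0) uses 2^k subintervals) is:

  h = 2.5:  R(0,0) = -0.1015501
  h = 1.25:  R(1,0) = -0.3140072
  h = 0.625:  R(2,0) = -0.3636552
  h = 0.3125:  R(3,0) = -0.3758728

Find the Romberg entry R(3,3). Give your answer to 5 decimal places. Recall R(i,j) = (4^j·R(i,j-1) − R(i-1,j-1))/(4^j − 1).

R(1,1) = (4·(-0.3140072) − (-0.1015501)) / 3 = -0.3848262
R(2,1) = (4·(-0.3636552) − (-0.3140072)) / 3 = -0.3802045
R(3,1) = (4·(-0.3758728) − (-0.3636552)) / 3 = -0.3799453
R(2,2) = (16·(-0.3802045) − (-0.3848262)) / 15 = -0.3798964
R(3,2) = -0.3799453 + (-0.3799453 − (-0.3802045))/15 = -0.3799280
R(3,3) = (64·(-0.3799280) − (-0.3798964)) / 63 = -0.3799285
(Column j=1 coincides with Simpson's rule on the same nodes.)

-0.37993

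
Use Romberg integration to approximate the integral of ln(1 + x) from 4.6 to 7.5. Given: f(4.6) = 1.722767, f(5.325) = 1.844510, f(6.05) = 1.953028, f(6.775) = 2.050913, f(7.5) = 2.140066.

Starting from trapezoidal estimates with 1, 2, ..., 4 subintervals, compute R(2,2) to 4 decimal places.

R(0,0) (trapezoid, 1 panel, h=2.9000): 5.601108
R(1,0) (trapezoid, 2 panels, h=1.4500): 5.632445
R(2,0) (trapezoid, 4 panels, h=0.7250): 5.640404
R(1,1) = 5.632445 + (5.632445 − 5.601108)/3 = 5.642891
R(2,1) = 5.640404 + (5.640404 − 5.632445)/3 = 5.643057
R(2,2) = 5.643057 + (5.643057 − 5.642891)/15 = 5.643068

5.6431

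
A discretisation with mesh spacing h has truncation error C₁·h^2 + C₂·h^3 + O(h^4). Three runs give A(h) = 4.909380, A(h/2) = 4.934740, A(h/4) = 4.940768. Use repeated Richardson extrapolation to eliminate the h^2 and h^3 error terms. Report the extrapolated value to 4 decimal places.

4.9427

First eliminate the h^2 term (factor 2^2 = 4):
  B₁ = (4·4.934740 − 4.909380)/3 = 4.943193
  B₂ = (4·4.940768 − 4.934740)/3 = 4.942777
Then eliminate the h^3 term (factor 2^3 = 8):
  (8·4.942777 − 4.943193)/7 = 4.942718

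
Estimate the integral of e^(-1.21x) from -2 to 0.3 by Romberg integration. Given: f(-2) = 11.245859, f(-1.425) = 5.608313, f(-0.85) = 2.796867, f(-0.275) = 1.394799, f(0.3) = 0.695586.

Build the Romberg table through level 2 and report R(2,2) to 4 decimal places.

8.7209

R(0,0) (trapezoid, 1 panel, h=2.3000): 13.732662
R(1,0) (trapezoid, 2 panels, h=1.1500): 10.082728
R(2,0) (trapezoid, 4 panels, h=0.5750): 9.068153
R(1,1) = 10.082728 + (10.082728 − 13.732662)/3 = 8.866083
R(2,1) = 9.068153 + (9.068153 − 10.082728)/3 = 8.729961
R(2,2) = 8.729961 + (8.729961 − 8.866083)/15 = 8.720886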